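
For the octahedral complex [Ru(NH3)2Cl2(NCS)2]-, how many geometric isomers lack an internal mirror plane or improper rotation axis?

1

An octahedron has six vertices in three trans pairs; every non-trans pair is cis.
The distinct arrangements are (5 in all): NH3 trans, Cl trans, NCS trans; NH3 cis, Cl trans, NCS cis; NH3 trans, Cl cis, NCS cis; NH3 cis, Cl cis, NCS cis (chiral); NH3 cis, Cl cis, NCS trans.
One of these lacks any improper symmetry element and so occurs as an enantiomeric pair, giving 5 + 1 = 6 stereoisomers in total.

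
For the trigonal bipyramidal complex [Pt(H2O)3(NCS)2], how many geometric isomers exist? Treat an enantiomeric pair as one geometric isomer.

3

In a trigonal bipyramid the two axial positions differ from the three equatorial ones.
The distinct arrangements are (3 in all): NCS both equatorial; NCS one axial, one equatorial; NCS both axial.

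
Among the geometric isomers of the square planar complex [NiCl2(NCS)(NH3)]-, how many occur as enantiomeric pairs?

The distinct arrangements are (2 in all): Cl cis; Cl trans.
Each arrangement has an internal mirror plane or centre of symmetry, so none is chiral.

0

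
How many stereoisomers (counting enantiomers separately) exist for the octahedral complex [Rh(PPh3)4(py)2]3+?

2

The distinct arrangements are (2 in all): py trans; py cis.
Each arrangement has an internal mirror plane or centre of symmetry, so none is chiral.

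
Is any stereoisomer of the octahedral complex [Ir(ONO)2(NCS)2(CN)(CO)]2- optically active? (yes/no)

yes

An octahedron has six vertices in three trans pairs; every non-trans pair is cis.
Systematic placement gives 6 geometric isomers: ONO trans, NCS trans; ONO cis, NCS cis (3 arrangements, 2 chiral); ONO trans, NCS cis; ONO cis, NCS trans.
Of these, 2 lack any improper symmetry element and so occur as enantiomeric pairs, giving 6 + 2 = 8 stereoisomers in total.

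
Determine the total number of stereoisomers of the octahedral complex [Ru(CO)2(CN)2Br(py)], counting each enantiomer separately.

Working through the distinct placements yields 6 geometric isomers: CO cis, CN cis (3 arrangements, 2 chiral); CO trans, CN cis; CO cis, CN trans; CO trans, CN trans.
Of these, 2 lack any improper symmetry element and so occur as enantiomeric pairs, giving 6 + 2 = 8 stereoisomers in total.

8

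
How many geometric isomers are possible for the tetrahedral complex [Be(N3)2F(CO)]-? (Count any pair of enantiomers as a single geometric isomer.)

In a tetrahedral complex all four positions are equivalent and every pair of ligands is adjacent — there is no cis/trans distinction.
Only one geometric arrangement is possible.

1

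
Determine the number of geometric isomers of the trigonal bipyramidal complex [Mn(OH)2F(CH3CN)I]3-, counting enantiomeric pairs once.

In a trigonal bipyramid the two axial positions differ from the three equatorial ones.
Exhaustive case analysis gives 7 geometric isomers.

7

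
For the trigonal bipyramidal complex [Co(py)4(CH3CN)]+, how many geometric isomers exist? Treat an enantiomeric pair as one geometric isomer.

A trigonal bipyramid has two axial and three equatorial sites, which are chemically inequivalent.
There are 2 geometric isomers: CH3CN axial; CH3CN equatorial.

2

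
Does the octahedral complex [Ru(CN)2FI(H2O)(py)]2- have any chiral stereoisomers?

yes

An octahedron has six vertices in three trans pairs; every non-trans pair is cis.
Exhaustive case analysis gives 9 geometric isomers.
Of these, 6 lack any improper symmetry element and so occur as enantiomeric pairs, giving 9 + 6 = 15 stereoisomers in total.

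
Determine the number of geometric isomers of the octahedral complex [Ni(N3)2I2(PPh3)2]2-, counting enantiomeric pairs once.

5

There are 5 geometric isomers: N3 trans, I trans, PPh3 trans; N3 cis, I trans, PPh3 cis; N3 cis, I cis, PPh3 trans; N3 cis, I cis, PPh3 cis (chiral); N3 trans, I cis, PPh3 cis.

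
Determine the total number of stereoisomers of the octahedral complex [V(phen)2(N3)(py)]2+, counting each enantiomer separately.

3

Each phen is bidentate and must span two cis positions.
Working through the distinct placements yields 2 geometric isomers: N3 and py mutually cis (chiral); N3 and py mutually trans.
One of these lacks any improper symmetry element and so occurs as an enantiomeric pair, giving 2 + 1 = 3 stereoisomers in total.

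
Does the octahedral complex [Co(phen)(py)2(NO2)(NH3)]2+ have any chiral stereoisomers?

An octahedron has six vertices in three trans pairs; every non-trans pair is cis.
Each phen is bidentate and must span two cis positions.
There are 4 geometric isomers: py cis (3 arrangements, 2 chiral); py trans.
Of these, 2 lack any improper symmetry element and so occur as enantiomeric pairs, giving 4 + 2 = 6 stereoisomers in total.

yes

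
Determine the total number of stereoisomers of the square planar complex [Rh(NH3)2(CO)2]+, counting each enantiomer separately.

A square has two trans pairs of vertices; adjacent vertices are cis.
There are 2 geometric isomers: NH3 cis; NH3 trans.
Each arrangement has an internal mirror plane or centre of symmetry, so none is chiral.

2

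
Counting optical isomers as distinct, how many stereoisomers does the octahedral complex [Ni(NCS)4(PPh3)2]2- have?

2

An octahedron has six vertices in three trans pairs; every non-trans pair is cis.
Systematic placement gives 2 geometric isomers: PPh3 trans; PPh3 cis.
Each arrangement has an internal mirror plane or centre of symmetry, so none is chiral.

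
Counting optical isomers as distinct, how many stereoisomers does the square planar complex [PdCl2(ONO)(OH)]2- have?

2

A square has two trans pairs of vertices; adjacent vertices are cis.
Systematic placement gives 2 geometric isomers: Cl cis; Cl trans.
Each arrangement has an internal mirror plane or centre of symmetry, so none is chiral.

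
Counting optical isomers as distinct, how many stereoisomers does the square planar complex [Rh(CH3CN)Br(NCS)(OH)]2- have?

3

There are 3 geometric isomers: (Br/NCS trans, CH3CN/OH trans); (Br/OH trans, CH3CN/NCS trans); (Br/CH3CN trans, NCS/OH trans).
Each arrangement has an internal mirror plane or centre of symmetry, so none is chiral.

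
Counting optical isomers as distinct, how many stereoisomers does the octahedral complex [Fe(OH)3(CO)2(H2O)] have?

An octahedron has six vertices in three trans pairs; every non-trans pair is cis.
The distinct arrangements are (3 in all): OH mer, CO trans; OH mer, CO cis; OH fac, CO cis.
Each arrangement has an internal mirror plane or centre of symmetry, so none is chiral.

3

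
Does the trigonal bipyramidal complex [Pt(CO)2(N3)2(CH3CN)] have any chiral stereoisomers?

yes

In a trigonal bipyramid the two axial positions differ from the three equatorial ones.
Placing the ligands in turn and identifying arrangements related by rotation or reflection leaves 5 distinct geometric isomers.
One of these lacks any improper symmetry element and so occurs as an enantiomeric pair, giving 5 + 1 = 6 stereoisomers in total.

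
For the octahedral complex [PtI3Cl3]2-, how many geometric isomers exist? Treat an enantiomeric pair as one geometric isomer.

2

In an octahedral complex each vertex has one trans partner and four cis neighbours.
There are 2 geometric isomers: I mer; I fac.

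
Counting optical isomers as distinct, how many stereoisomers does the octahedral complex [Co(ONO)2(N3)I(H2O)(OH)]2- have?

15

In an octahedral complex each vertex has one trans partner and four cis neighbours.
Systematic enumeration (placing each ligand type in turn and discarding arrangements equivalent by rotation or reflection) gives 9 geometric isomers.
Of these, 6 lack any improper symmetry element and so occur as enantiomeric pairs, giving 9 + 6 = 15 stereoisomers in total.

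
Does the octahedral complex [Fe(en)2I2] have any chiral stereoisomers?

The six octahedral sites form three mutually perpendicular trans pairs.
Each en is bidentate and must span two cis positions.
The distinct arrangements are (2 in all): I trans; I cis (chiral).
One of these lacks any improper symmetry element and so occurs as an enantiomeric pair, giving 2 + 1 = 3 stereoisomers in total.

yes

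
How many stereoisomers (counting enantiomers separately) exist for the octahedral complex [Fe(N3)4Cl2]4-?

2

An octahedron has six vertices in three trans pairs; every non-trans pair is cis.
The distinct arrangements are (2 in all): Cl trans; Cl cis.
Each arrangement has an internal mirror plane or centre of symmetry, so none is chiral.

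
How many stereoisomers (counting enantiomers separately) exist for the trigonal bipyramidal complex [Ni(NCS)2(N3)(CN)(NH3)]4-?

10

A trigonal bipyramid has two axial and three equatorial sites, which are chemically inequivalent.
Exhaustive case analysis gives 7 geometric isomers.
Of these, 3 lack any improper symmetry element and so occur as enantiomeric pairs, giving 7 + 3 = 10 stereoisomers in total.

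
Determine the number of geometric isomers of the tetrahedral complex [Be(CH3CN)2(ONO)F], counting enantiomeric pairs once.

All four vertices of a tetrahedron are equivalent and mutually adjacent, so cis/trans isomerism cannot arise.
Only one geometric arrangement is possible.

1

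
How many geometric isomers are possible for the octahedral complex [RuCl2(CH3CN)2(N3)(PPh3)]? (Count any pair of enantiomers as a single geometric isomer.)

Systematic placement gives 6 geometric isomers: Cl trans, CH3CN trans; Cl cis, CH3CN trans; Cl cis, CH3CN cis (3 arrangements, 2 chiral); Cl trans, CH3CN cis.

6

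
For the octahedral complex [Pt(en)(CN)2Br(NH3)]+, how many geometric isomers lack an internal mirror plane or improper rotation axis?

Each en is bidentate and must span two cis positions.
There are 4 geometric isomers: CN cis (3 arrangements, 2 chiral); CN trans.
Of these, 2 lack any improper symmetry element and so occur as enantiomeric pairs, giving 4 + 2 = 6 stereoisomers in total.

2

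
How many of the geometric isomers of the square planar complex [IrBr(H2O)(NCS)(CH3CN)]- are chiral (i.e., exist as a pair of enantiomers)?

0

A square has two trans pairs of vertices; adjacent vertices are cis.
Working through the distinct placements yields 3 geometric isomers: (Br/H2O trans, CH3CN/NCS trans); (Br/NCS trans, CH3CN/H2O trans); (Br/CH3CN trans, H2O/NCS trans).
Each arrangement has an internal mirror plane or centre of symmetry, so none is chiral.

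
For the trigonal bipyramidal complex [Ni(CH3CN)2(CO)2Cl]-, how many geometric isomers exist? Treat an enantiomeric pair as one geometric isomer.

A trigonal bipyramid has two axial and three equatorial sites, which are chemically inequivalent.
Systematic enumeration (placing each ligand type in turn and discarding arrangements equivalent by rotation or reflection) gives 5 geometric isomers.

5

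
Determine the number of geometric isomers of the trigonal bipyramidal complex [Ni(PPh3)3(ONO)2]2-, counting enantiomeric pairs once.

The distinct arrangements are (3 in all): ONO both axial; ONO one axial, one equatorial; ONO both equatorial.

3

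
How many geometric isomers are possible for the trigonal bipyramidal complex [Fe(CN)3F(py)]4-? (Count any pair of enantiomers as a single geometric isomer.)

4

A trigonal bipyramid has two axial and three equatorial sites, which are chemically inequivalent.
Systematic placement gives 4 geometric isomers: F equatorial, py equatorial; F axial, py equatorial; F equatorial, py axial; F axial, py axial.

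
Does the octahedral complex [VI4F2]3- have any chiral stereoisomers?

The six octahedral sites form three mutually perpendicular trans pairs.
The distinct arrangements are (2 in all): F trans; F cis.
Each arrangement has an internal mirror plane or centre of symmetry, so none is chiral.

no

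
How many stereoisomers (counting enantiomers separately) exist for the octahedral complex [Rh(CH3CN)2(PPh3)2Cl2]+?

6

An octahedron has six vertices in three trans pairs; every non-trans pair is cis.
There are 5 geometric isomers: CH3CN trans, PPh3 trans, Cl trans; CH3CN trans, PPh3 cis, Cl cis; CH3CN cis, PPh3 trans, Cl cis; CH3CN cis, PPh3 cis, Cl cis (chiral); CH3CN cis, PPh3 cis, Cl trans.
One of these lacks any improper symmetry element and so occurs as an enantiomeric pair, giving 5 + 1 = 6 stereoisomers in total.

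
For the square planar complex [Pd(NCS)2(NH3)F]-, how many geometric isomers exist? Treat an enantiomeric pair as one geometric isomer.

In a square planar complex each vertex has one trans partner and two cis neighbours.
There are 2 geometric isomers: NCS cis; NCS trans.

2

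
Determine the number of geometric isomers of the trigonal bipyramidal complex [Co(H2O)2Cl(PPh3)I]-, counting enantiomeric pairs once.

A trigonal bipyramid has two axial and three equatorial sites, which are chemically inequivalent.
Placing the ligands in turn and identifying arrangements related by rotation or reflection leaves 7 distinct geometric isomers.

7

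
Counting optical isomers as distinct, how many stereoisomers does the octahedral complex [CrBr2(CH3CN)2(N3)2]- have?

In an octahedral complex each vertex has one trans partner and four cis neighbours.
Working through the distinct placements yields 5 geometric isomers: Br trans, CH3CN trans, N3 trans; Br trans, CH3CN cis, N3 cis; Br cis, CH3CN cis, N3 trans; Br cis, CH3CN cis, N3 cis (chiral); Br cis, CH3CN trans, N3 cis.
One of these lacks any improper symmetry element and so occurs as an enantiomeric pair, giving 5 + 1 = 6 stereoisomers in total.

6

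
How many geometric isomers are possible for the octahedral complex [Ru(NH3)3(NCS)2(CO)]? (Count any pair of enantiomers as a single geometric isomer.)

3

There are 3 geometric isomers: NH3 mer, NCS cis; NH3 mer, NCS trans; NH3 fac, NCS cis.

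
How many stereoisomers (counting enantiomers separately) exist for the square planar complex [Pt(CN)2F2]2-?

2

A square has two trans pairs of vertices; adjacent vertices are cis.
The distinct arrangements are (2 in all): CN cis; CN trans.
Each arrangement has an internal mirror plane or centre of symmetry, so none is chiral.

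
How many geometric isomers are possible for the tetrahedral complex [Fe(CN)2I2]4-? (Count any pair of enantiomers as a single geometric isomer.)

In a tetrahedral complex all four positions are equivalent and every pair of ligands is adjacent — there is no cis/trans distinction.
Only one geometric arrangement is possible.

1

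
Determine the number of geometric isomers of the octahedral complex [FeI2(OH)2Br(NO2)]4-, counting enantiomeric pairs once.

An octahedron has six vertices in three trans pairs; every non-trans pair is cis.
Systematic placement gives 6 geometric isomers: I cis, OH trans; I cis, OH cis (3 arrangements, 2 chiral); I trans, OH trans; I trans, OH cis.

6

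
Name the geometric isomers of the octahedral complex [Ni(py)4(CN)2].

In an octahedral complex each vertex has one trans partner and four cis neighbours.
Systematic placement gives 2 geometric isomers: CN trans; CN cis.

cis and trans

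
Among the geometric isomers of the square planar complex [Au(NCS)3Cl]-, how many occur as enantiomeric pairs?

0

In a square planar complex each vertex has one trans partner and two cis neighbours.
Only one geometric arrangement is possible.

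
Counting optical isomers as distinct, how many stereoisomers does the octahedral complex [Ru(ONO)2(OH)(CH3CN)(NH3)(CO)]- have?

The six octahedral sites form three mutually perpendicular trans pairs.
Systematic enumeration (placing each ligand type in turn and discarding arrangements equivalent by rotation or reflection) gives 9 geometric isomers.
Of these, 6 lack any improper symmetry element and so occur as enantiomeric pairs, giving 9 + 6 = 15 stereoisomers in total.

15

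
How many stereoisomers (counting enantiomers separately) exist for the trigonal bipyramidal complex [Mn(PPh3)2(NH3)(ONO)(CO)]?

In a trigonal bipyramid the two axial positions differ from the three equatorial ones.
Exhaustive case analysis gives 7 geometric isomers.
Of these, 3 lack any improper symmetry element and so occur as enantiomeric pairs, giving 7 + 3 = 10 stereoisomers in total.

10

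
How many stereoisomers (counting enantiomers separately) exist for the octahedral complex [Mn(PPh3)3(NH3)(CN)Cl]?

5

The six octahedral sites form three mutually perpendicular trans pairs.
Systematic placement gives 4 geometric isomers: PPh3 mer (3 arrangements); PPh3 fac (chiral).
One of these lacks any improper symmetry element and so occurs as an enantiomeric pair, giving 4 + 1 = 5 stereoisomers in total.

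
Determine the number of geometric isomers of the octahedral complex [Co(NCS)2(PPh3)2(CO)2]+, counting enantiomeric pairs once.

In an octahedral complex each vertex has one trans partner and four cis neighbours.
Systematic placement gives 5 geometric isomers: NCS trans, PPh3 trans, CO trans; NCS cis, PPh3 cis, CO trans; NCS cis, PPh3 trans, CO cis; NCS cis, PPh3 cis, CO cis (chiral); NCS trans, PPh3 cis, CO cis.

5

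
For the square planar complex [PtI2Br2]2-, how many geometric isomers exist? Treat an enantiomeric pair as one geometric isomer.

A square has two trans pairs of vertices; adjacent vertices are cis.
Working through the distinct placements yields 2 geometric isomers: I cis; I trans.

2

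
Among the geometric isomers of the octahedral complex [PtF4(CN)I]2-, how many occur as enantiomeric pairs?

0

In an octahedral complex each vertex has one trans partner and four cis neighbours.
The distinct arrangements are (2 in all): CN and I mutually cis; CN and I mutually trans.
Each arrangement has an internal mirror plane or centre of symmetry, so none is chiral.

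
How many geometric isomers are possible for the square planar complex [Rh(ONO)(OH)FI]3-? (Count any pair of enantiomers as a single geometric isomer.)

3

In a square planar complex each vertex has one trans partner and two cis neighbours.
Working through the distinct placements yields 3 geometric isomers: (F/OH trans, I/ONO trans); (F/ONO trans, I/OH trans); (F/I trans, OH/ONO trans).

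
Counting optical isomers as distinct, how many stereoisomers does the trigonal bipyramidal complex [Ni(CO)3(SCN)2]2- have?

A trigonal bipyramid has two axial and three equatorial sites, which are chemically inequivalent.
The distinct arrangements are (3 in all): SCN both equatorial; SCN one axial, one equatorial; SCN both axial.
Each arrangement has an internal mirror plane or centre of symmetry, so none is chiral.

3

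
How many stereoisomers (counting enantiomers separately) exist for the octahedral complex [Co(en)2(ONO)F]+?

In an octahedral complex each vertex has one trans partner and four cis neighbours.
Each en is bidentate and must span two cis positions.
There are 2 geometric isomers: ONO and F mutually trans; ONO and F mutually cis (chiral).
One of these lacks any improper symmetry element and so occurs as an enantiomeric pair, giving 2 + 1 = 3 stereoisomers in total.

3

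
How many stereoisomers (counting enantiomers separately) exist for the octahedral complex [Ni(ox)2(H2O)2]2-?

An octahedron has six vertices in three trans pairs; every non-trans pair is cis.
Each ox is bidentate and must span two cis positions.
There are 2 geometric isomers: H2O trans; H2O cis (chiral).
One of these lacks any improper symmetry element and so occurs as an enantiomeric pair, giving 2 + 1 = 3 stereoisomers in total.

3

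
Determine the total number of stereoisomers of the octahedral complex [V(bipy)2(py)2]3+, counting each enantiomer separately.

An octahedron has six vertices in three trans pairs; every non-trans pair is cis.
Each bipy is bidentate and must span two cis positions.
Systematic placement gives 2 geometric isomers: py trans; py cis (chiral).
One of these lacks any improper symmetry element and so occurs as an enantiomeric pair, giving 2 + 1 = 3 stereoisomers in total.

3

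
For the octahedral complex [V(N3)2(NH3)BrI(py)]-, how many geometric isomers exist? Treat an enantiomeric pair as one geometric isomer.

9

Systematic enumeration (placing each ligand type in turn and discarding arrangements equivalent by rotation or reflection) gives 9 geometric isomers.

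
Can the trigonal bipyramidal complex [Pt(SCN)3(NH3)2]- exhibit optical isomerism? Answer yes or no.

There are 3 geometric isomers: NH3 both axial; NH3 one axial, one equatorial; NH3 both equatorial.
Each arrangement has an internal mirror plane or centre of symmetry, so none is chiral.

no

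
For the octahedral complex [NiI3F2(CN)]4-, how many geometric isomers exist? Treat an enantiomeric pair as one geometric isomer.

An octahedron has six vertices in three trans pairs; every non-trans pair is cis.
The distinct arrangements are (3 in all): I mer, F cis; I mer, F trans; I fac, F cis.

3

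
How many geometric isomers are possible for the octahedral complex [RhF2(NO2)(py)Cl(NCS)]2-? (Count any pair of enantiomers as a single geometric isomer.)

The six octahedral sites form three mutually perpendicular trans pairs.
Placing the ligands in turn and identifying arrangements related by rotation or reflection leaves 9 distinct geometric isomers.

9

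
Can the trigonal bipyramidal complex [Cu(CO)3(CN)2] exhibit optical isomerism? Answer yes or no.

no

Working through the distinct placements yields 3 geometric isomers: CN both axial; CN one axial, one equatorial; CN both equatorial.
Each arrangement has an internal mirror plane or centre of symmetry, so none is chiral.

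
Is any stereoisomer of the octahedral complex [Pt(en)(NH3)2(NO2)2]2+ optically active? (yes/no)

An octahedron has six vertices in three trans pairs; every non-trans pair is cis.
Each en is bidentate and must span two cis positions.
Working through the distinct placements yields 3 geometric isomers: NH3 trans, NO2 cis; NH3 cis, NO2 cis (chiral); NH3 cis, NO2 trans.
One of these lacks any improper symmetry element and so occurs as an enantiomeric pair, giving 3 + 1 = 4 stereoisomers in total.

yes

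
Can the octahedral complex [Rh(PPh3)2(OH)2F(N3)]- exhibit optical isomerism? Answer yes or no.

yes

The distinct arrangements are (6 in all): PPh3 trans, OH trans; PPh3 cis, OH cis (3 arrangements, 2 chiral); PPh3 trans, OH cis; PPh3 cis, OH trans.
Of these, 2 lack any improper symmetry element and so occur as enantiomeric pairs, giving 6 + 2 = 8 stereoisomers in total.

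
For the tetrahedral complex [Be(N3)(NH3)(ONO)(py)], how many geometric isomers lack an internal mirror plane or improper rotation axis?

All four vertices of a tetrahedron are equivalent and mutually adjacent, so cis/trans isomerism cannot arise.
Only one geometric arrangement is possible; it has no improper symmetry element, so it exists as a pair of enantiomers (2 stereoisomers).

1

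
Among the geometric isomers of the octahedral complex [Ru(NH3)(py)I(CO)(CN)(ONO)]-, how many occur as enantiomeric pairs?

Systematic enumeration (placing each ligand type in turn and discarding arrangements equivalent by rotation or reflection) gives 15 geometric isomers.
Of these, 15 lack any improper symmetry element and so occur as enantiomeric pairs, giving 15 + 15 = 30 stereoisomers in total.

15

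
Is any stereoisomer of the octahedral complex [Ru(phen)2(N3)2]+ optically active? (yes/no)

yes

The six octahedral sites form three mutually perpendicular trans pairs.
Each phen is bidentate and must span two cis positions.
The distinct arrangements are (2 in all): N3 trans; N3 cis (chiral).
One of these lacks any improper symmetry element and so occurs as an enantiomeric pair, giving 2 + 1 = 3 stereoisomers in total.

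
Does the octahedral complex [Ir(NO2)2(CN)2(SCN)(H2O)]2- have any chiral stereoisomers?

yes

An octahedron has six vertices in three trans pairs; every non-trans pair is cis.
Working through the distinct placements yields 6 geometric isomers: NO2 cis, CN trans; NO2 trans, CN trans; NO2 cis, CN cis (3 arrangements, 2 chiral); NO2 trans, CN cis.
Of these, 2 lack any improper symmetry element and so occur as enantiomeric pairs, giving 6 + 2 = 8 stereoisomers in total.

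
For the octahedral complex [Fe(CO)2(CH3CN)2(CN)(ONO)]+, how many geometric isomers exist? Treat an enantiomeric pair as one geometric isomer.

6

The distinct arrangements are (6 in all): CO cis, CH3CN trans; CO trans, CH3CN trans; CO cis, CH3CN cis (3 arrangements, 2 chiral); CO trans, CH3CN cis.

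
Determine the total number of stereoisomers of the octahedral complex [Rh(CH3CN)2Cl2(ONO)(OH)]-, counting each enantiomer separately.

Working through the distinct placements yields 6 geometric isomers: CH3CN trans, Cl trans; CH3CN trans, Cl cis; CH3CN cis, Cl cis (3 arrangements, 2 chiral); CH3CN cis, Cl trans.
Of these, 2 lack any improper symmetry element and so occur as enantiomeric pairs, giving 6 + 2 = 8 stereoisomers in total.

8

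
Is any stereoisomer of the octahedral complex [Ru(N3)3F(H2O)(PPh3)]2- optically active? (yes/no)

yes

In an octahedral complex each vertex has one trans partner and four cis neighbours.
Working through the distinct placements yields 4 geometric isomers: N3 mer (3 arrangements); N3 fac (chiral).
One of these lacks any improper symmetry element and so occurs as an enantiomeric pair, giving 4 + 1 = 5 stereoisomers in total.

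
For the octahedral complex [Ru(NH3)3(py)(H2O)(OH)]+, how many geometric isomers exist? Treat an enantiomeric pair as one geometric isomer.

4

In an octahedral complex each vertex has one trans partner and four cis neighbours.
Working through the distinct placements yields 4 geometric isomers: NH3 mer (3 arrangements); NH3 fac (chiral).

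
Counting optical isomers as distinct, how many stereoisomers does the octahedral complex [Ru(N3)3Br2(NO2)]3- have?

3

The six octahedral sites form three mutually perpendicular trans pairs.
Working through the distinct placements yields 3 geometric isomers: N3 mer, Br trans; N3 fac, Br cis; N3 mer, Br cis.
Each arrangement has an internal mirror plane or centre of symmetry, so none is chiral.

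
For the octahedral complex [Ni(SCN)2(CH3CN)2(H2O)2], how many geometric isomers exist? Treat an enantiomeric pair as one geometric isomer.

5

In an octahedral complex each vertex has one trans partner and four cis neighbours.
The distinct arrangements are (5 in all): SCN trans, CH3CN trans, H2O trans; SCN cis, CH3CN trans, H2O cis; SCN trans, CH3CN cis, H2O cis; SCN cis, CH3CN cis, H2O cis (chiral); SCN cis, CH3CN cis, H2O trans.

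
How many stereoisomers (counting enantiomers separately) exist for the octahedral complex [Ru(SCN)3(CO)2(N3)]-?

3

The distinct arrangements are (3 in all): SCN mer, CO trans; SCN mer, CO cis; SCN fac, CO cis.
Each arrangement has an internal mirror plane or centre of symmetry, so none is chiral.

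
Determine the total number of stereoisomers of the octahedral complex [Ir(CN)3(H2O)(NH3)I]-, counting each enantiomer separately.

5

The six octahedral sites form three mutually perpendicular trans pairs.
The distinct arrangements are (4 in all): CN mer (3 arrangements); CN fac (chiral).
One of these lacks any improper symmetry element and so occurs as an enantiomeric pair, giving 4 + 1 = 5 stereoisomers in total.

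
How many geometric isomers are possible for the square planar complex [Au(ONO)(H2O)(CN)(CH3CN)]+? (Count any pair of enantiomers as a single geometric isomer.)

3

A square has two trans pairs of vertices; adjacent vertices are cis.
The distinct arrangements are (3 in all): (CH3CN/H2O trans, CN/ONO trans); (CH3CN/ONO trans, CN/H2O trans); (CH3CN/CN trans, H2O/ONO trans).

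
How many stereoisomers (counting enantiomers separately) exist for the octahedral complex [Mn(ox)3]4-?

2

The six octahedral sites form three mutually perpendicular trans pairs.
Each ox is bidentate and must span two cis positions.
Only one geometric arrangement is possible; it has no improper symmetry element, so it exists as a pair of enantiomers (2 stereoisomers).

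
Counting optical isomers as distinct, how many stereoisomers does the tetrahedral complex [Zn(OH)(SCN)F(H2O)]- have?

2

All four vertices of a tetrahedron are equivalent and mutually adjacent, so cis/trans isomerism cannot arise.
Only one geometric arrangement is possible; it has no improper symmetry element, so it exists as a pair of enantiomers (2 stereoisomers).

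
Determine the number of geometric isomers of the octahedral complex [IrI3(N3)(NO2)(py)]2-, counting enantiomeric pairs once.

4

There are 4 geometric isomers: I mer (3 arrangements); I fac (chiral).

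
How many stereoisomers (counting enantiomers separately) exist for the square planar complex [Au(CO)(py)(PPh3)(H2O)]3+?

3

In a square planar complex each vertex has one trans partner and two cis neighbours.
The distinct arrangements are (3 in all): (CO/PPh3 trans, H2O/py trans); (CO/py trans, H2O/PPh3 trans); (CO/H2O trans, PPh3/py trans).
Each arrangement has an internal mirror plane or centre of symmetry, so none is chiral.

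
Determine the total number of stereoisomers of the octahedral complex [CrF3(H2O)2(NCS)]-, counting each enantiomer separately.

In an octahedral complex each vertex has one trans partner and four cis neighbours.
The distinct arrangements are (3 in all): F mer, H2O cis; F mer, H2O trans; F fac, H2O cis.
Each arrangement has an internal mirror plane or centre of symmetry, so none is chiral.

3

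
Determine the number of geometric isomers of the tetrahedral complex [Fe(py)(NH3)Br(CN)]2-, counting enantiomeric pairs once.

1

In a tetrahedral complex all four positions are equivalent and every pair of ligands is adjacent — there is no cis/trans distinction.
Only one geometric arrangement is possible; it has no improper symmetry element, so it exists as a pair of enantiomers (2 stereoisomers).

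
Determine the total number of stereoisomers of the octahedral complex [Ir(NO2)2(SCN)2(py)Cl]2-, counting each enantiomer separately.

The six octahedral sites form three mutually perpendicular trans pairs.
Working through the distinct placements yields 6 geometric isomers: NO2 cis, SCN cis (3 arrangements, 2 chiral); NO2 cis, SCN trans; NO2 trans, SCN cis; NO2 trans, SCN trans.
Of these, 2 lack any improper symmetry element and so occur as enantiomeric pairs, giving 6 + 2 = 8 stereoisomers in total.

8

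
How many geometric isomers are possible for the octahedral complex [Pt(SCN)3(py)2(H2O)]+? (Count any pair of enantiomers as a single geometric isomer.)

3

The six octahedral sites form three mutually perpendicular trans pairs.
There are 3 geometric isomers: SCN mer, py trans; SCN fac, py cis; SCN mer, py cis.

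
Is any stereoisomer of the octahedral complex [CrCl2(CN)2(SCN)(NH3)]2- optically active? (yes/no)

The distinct arrangements are (6 in all): Cl trans, CN trans; Cl cis, CN trans; Cl cis, CN cis (3 arrangements, 2 chiral); Cl trans, CN cis.
Of these, 2 lack any improper symmetry element and so occur as enantiomeric pairs, giving 6 + 2 = 8 stereoisomers in total.

yes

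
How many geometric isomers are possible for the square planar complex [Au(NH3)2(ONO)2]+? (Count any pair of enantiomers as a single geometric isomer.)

2

A square has two trans pairs of vertices; adjacent vertices are cis.
Systematic placement gives 2 geometric isomers: NH3 cis; NH3 trans.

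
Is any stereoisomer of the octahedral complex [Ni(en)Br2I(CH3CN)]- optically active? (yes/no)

yes

The six octahedral sites form three mutually perpendicular trans pairs.
Each en is bidentate and must span two cis positions.
Systematic placement gives 4 geometric isomers: Br trans; Br cis (3 arrangements, 2 chiral).
Of these, 2 lack any improper symmetry element and so occur as enantiomeric pairs, giving 4 + 2 = 6 stereoisomers in total.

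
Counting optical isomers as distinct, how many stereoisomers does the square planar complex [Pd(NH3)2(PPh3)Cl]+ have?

Systematic placement gives 2 geometric isomers: NH3 cis; NH3 trans.
Each arrangement has an internal mirror plane or centre of symmetry, so none is chiral.

2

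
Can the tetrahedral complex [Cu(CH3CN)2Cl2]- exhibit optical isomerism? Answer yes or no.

no

All four vertices of a tetrahedron are equivalent and mutually adjacent, so cis/trans isomerism cannot arise.
Only one geometric arrangement is possible.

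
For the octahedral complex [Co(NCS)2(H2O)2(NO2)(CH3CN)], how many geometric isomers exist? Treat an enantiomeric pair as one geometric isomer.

6

In an octahedral complex each vertex has one trans partner and four cis neighbours.
The distinct arrangements are (6 in all): NCS cis, H2O cis (3 arrangements, 2 chiral); NCS trans, H2O cis; NCS cis, H2O trans; NCS trans, H2O trans.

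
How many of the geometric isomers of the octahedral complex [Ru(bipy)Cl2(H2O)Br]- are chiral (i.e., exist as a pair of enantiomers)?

2

In an octahedral complex each vertex has one trans partner and four cis neighbours.
Each bipy is bidentate and must span two cis positions.
There are 4 geometric isomers: Cl cis (3 arrangements, 2 chiral); Cl trans.
Of these, 2 lack any improper symmetry element and so occur as enantiomeric pairs, giving 4 + 2 = 6 stereoisomers in total.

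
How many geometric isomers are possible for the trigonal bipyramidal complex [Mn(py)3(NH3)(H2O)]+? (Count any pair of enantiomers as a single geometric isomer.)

Working through the distinct placements yields 4 geometric isomers: NH3 axial, H2O axial; NH3 equatorial, H2O axial; NH3 axial, H2O equatorial; NH3 equatorial, H2O equatorial.

4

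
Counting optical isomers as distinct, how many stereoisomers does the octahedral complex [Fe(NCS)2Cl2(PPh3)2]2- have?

6

In an octahedral complex each vertex has one trans partner and four cis neighbours.
Working through the distinct placements yields 5 geometric isomers: NCS trans, Cl trans, PPh3 trans; NCS cis, Cl trans, PPh3 cis; NCS cis, Cl cis, PPh3 trans; NCS cis, Cl cis, PPh3 cis (chiral); NCS trans, Cl cis, PPh3 cis.
One of these lacks any improper symmetry element and so occurs as an enantiomeric pair, giving 5 + 1 = 6 stereoisomers in total.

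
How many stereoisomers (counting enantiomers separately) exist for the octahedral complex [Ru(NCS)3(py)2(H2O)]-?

An octahedron has six vertices in three trans pairs; every non-trans pair is cis.
The distinct arrangements are (3 in all): NCS mer, py trans; NCS fac, py cis; NCS mer, py cis.
Each arrangement has an internal mirror plane or centre of symmetry, so none is chiral.

3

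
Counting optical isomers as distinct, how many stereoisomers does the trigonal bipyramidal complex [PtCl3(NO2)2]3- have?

A trigonal bipyramid has two axial and three equatorial sites, which are chemically inequivalent.
There are 3 geometric isomers: NO2 both equatorial; NO2 one axial, one equatorial; NO2 both axial.
Each arrangement has an internal mirror plane or centre of symmetry, so none is chiral.

3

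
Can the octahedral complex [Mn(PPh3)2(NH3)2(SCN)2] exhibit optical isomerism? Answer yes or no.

An octahedron has six vertices in three trans pairs; every non-trans pair is cis.
Systematic placement gives 5 geometric isomers: PPh3 trans, NH3 trans, SCN trans; PPh3 cis, NH3 trans, SCN cis; PPh3 cis, NH3 cis, SCN trans; PPh3 cis, NH3 cis, SCN cis (chiral); PPh3 trans, NH3 cis, SCN cis.
One of these lacks any improper symmetry element and so occurs as an enantiomeric pair, giving 5 + 1 = 6 stereoisomers in total.

yes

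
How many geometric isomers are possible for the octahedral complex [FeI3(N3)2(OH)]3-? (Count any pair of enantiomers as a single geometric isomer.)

In an octahedral complex each vertex has one trans partner and four cis neighbours.
There are 3 geometric isomers: I mer, N3 cis; I mer, N3 trans; I fac, N3 cis.

3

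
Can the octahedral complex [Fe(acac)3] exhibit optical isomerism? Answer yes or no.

Each acac is bidentate and must span two cis positions.
Only one geometric arrangement is possible; it has no improper symmetry element, so it exists as a pair of enantiomers (2 stereoisomers).

yes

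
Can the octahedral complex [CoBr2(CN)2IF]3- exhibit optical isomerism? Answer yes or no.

The six octahedral sites form three mutually perpendicular trans pairs.
The distinct arrangements are (6 in all): Br trans, CN trans; Br trans, CN cis; Br cis, CN cis (3 arrangements, 2 chiral); Br cis, CN trans.
Of these, 2 lack any improper symmetry element and so occur as enantiomeric pairs, giving 6 + 2 = 8 stereoisomers in total.

yes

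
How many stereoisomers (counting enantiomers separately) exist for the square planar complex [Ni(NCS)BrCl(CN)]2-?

3

In a square planar complex each vertex has one trans partner and two cis neighbours.
Working through the distinct placements yields 3 geometric isomers: (Br/Cl trans, CN/NCS trans); (Br/NCS trans, CN/Cl trans); (Br/CN trans, Cl/NCS trans).
Each arrangement has an internal mirror plane or centre of symmetry, so none is chiral.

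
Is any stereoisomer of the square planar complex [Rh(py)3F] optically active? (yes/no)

no

In a square planar complex each vertex has one trans partner and two cis neighbours.
Only one geometric arrangement is possible.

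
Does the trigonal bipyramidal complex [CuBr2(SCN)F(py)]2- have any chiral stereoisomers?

In a trigonal bipyramid the two axial positions differ from the three equatorial ones.
Exhaustive case analysis gives 7 geometric isomers.
Of these, 3 lack any improper symmetry element and so occur as enantiomeric pairs, giving 7 + 3 = 10 stereoisomers in total.

yes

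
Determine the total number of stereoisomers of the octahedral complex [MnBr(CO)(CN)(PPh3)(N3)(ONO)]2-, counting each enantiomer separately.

30

In an octahedral complex each vertex has one trans partner and four cis neighbours.
Placing the ligands in turn and identifying arrangements related by rotation or reflection leaves 15 distinct geometric isomers.
Of these, 15 lack any improper symmetry element and so occur as enantiomeric pairs, giving 15 + 15 = 30 stereoisomers in total.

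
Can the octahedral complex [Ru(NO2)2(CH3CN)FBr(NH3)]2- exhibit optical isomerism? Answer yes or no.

yes

In an octahedral complex each vertex has one trans partner and four cis neighbours.
Placing the ligands in turn and identifying arrangements related by rotation or reflection leaves 9 distinct geometric isomers.
Of these, 6 lack any improper symmetry element and so occur as enantiomeric pairs, giving 9 + 6 = 15 stereoisomers in total.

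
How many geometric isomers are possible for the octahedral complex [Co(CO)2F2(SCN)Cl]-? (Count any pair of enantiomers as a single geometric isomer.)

6

An octahedron has six vertices in three trans pairs; every non-trans pair is cis.
Working through the distinct placements yields 6 geometric isomers: CO trans, F cis; CO trans, F trans; CO cis, F cis (3 arrangements, 2 chiral); CO cis, F trans.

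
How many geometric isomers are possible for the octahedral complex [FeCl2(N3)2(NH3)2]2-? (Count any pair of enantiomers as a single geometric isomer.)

5

The six octahedral sites form three mutually perpendicular trans pairs.
The distinct arrangements are (5 in all): Cl trans, N3 trans, NH3 trans; Cl trans, N3 cis, NH3 cis; Cl cis, N3 cis, NH3 trans; Cl cis, N3 cis, NH3 cis (chiral); Cl cis, N3 trans, NH3 cis.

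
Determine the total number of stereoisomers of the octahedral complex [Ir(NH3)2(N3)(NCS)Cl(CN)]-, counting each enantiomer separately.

15

An octahedron has six vertices in three trans pairs; every non-trans pair is cis.
Placing the ligands in turn and identifying arrangements related by rotation or reflection leaves 9 distinct geometric isomers.
Of these, 6 lack any improper symmetry element and so occur as enantiomeric pairs, giving 9 + 6 = 15 stereoisomers in total.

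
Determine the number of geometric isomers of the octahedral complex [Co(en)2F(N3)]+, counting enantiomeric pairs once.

An octahedron has six vertices in three trans pairs; every non-trans pair is cis.
Each en is bidentate and must span two cis positions.
The distinct arrangements are (2 in all): F and N3 mutually trans; F and N3 mutually cis (chiral).

2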